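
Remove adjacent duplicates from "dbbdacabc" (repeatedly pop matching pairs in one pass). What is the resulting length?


Input: dbbdacabc
Stack-based adjacent duplicate removal:
  Read 'd': push. Stack: d
  Read 'b': push. Stack: db
  Read 'b': matches stack top 'b' => pop. Stack: d
  Read 'd': matches stack top 'd' => pop. Stack: (empty)
  Read 'a': push. Stack: a
  Read 'c': push. Stack: ac
  Read 'a': push. Stack: aca
  Read 'b': push. Stack: acab
  Read 'c': push. Stack: acabc
Final stack: "acabc" (length 5)

5


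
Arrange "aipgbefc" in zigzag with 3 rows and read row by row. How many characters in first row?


Zigzag "aipgbefc" into 3 rows:
Placing characters:
  'a' => row 0
  'i' => row 1
  'p' => row 2
  'g' => row 1
  'b' => row 0
  'e' => row 1
  'f' => row 2
  'c' => row 1
Rows:
  Row 0: "ab"
  Row 1: "igec"
  Row 2: "pf"
First row length: 2

2


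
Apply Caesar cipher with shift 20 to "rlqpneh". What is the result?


Caesar cipher: shift "rlqpneh" by 20
  'r' (pos 17) + 20 = pos 11 = 'l'
  'l' (pos 11) + 20 = pos 5 = 'f'
  'q' (pos 16) + 20 = pos 10 = 'k'
  'p' (pos 15) + 20 = pos 9 = 'j'
  'n' (pos 13) + 20 = pos 7 = 'h'
  'e' (pos 4) + 20 = pos 24 = 'y'
  'h' (pos 7) + 20 = pos 1 = 'b'
Result: lfkjhyb

lfkjhyb


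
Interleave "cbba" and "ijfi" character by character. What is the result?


Interleaving "cbba" and "ijfi":
  Position 0: 'c' from first, 'i' from second => "ci"
  Position 1: 'b' from first, 'j' from second => "bj"
  Position 2: 'b' from first, 'f' from second => "bf"
  Position 3: 'a' from first, 'i' from second => "ai"
Result: cibjbfai

cibjbfai


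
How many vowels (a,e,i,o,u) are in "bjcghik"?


Input: bjcghik
Checking each character:
  'b' at position 0: consonant
  'j' at position 1: consonant
  'c' at position 2: consonant
  'g' at position 3: consonant
  'h' at position 4: consonant
  'i' at position 5: vowel (running total: 1)
  'k' at position 6: consonant
Total vowels: 1

1


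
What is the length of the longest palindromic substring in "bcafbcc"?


Input: "bcafbcc"
Checking substrings for palindromes:
  [5:7] "cc" (len 2) => palindrome
Longest palindromic substring: "cc" with length 2

2


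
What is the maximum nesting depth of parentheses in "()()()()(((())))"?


Input: "()()()()(((())))"
Tracking depth:
  Position 0 '(': depth becomes 1
  Position 1 ')': depth becomes 0
  Position 2 '(': depth becomes 1
  Position 3 ')': depth becomes 0
  Position 4 '(': depth becomes 1
  Position 5 ')': depth becomes 0
  Position 6 '(': depth becomes 1
  Position 7 ')': depth becomes 0
  Position 8 '(': depth becomes 1
  Position 9 '(': depth becomes 2
  Position 10 '(': depth becomes 3
  Position 11 '(': depth becomes 4
  Position 12 ')': depth becomes 3
  Position 13 ')': depth becomes 2
  Position 14 ')': depth becomes 1
  Position 15 ')': depth becomes 0
Maximum depth reached: 4

4


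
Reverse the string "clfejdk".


Input: clfejdk
Reading characters right to left:
  Position 6: 'k'
  Position 5: 'd'
  Position 4: 'j'
  Position 3: 'e'
  Position 2: 'f'
  Position 1: 'l'
  Position 0: 'c'
Reversed: kdjeflc

kdjeflc


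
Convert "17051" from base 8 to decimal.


Input: "17051" in base 8
Positional expansion:
  Digit '1' (value 1) x 8^4 = 4096
  Digit '7' (value 7) x 8^3 = 3584
  Digit '0' (value 0) x 8^2 = 0
  Digit '5' (value 5) x 8^1 = 40
  Digit '1' (value 1) x 8^0 = 1
Sum = 7721

7721


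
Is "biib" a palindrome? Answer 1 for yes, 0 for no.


Input: biib
Reversed: biib
  Compare pos 0 ('b') with pos 3 ('b'): match
  Compare pos 1 ('i') with pos 2 ('i'): match
Result: palindrome

1


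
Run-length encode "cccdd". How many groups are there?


Input: cccdd
Scanning for consecutive runs:
  Group 1: 'c' x 3 (positions 0-2)
  Group 2: 'd' x 2 (positions 3-4)
Total groups: 2

2


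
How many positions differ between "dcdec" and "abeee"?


Comparing "dcdec" and "abeee" position by position:
  Position 0: 'd' vs 'a' => DIFFER
  Position 1: 'c' vs 'b' => DIFFER
  Position 2: 'd' vs 'e' => DIFFER
  Position 3: 'e' vs 'e' => same
  Position 4: 'c' vs 'e' => DIFFER
Positions that differ: 4

4


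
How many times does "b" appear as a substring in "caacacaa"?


Searching for "b" in "caacacaa"
Scanning each position:
  Position 0: "c" => no
  Position 1: "a" => no
  Position 2: "a" => no
  Position 3: "c" => no
  Position 4: "a" => no
  Position 5: "c" => no
  Position 6: "a" => no
  Position 7: "a" => no
Total occurrences: 0

0


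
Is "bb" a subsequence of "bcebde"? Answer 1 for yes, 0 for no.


Check if "bb" is a subsequence of "bcebde"
Greedy scan:
  Position 0 ('b'): matches sub[0] = 'b'
  Position 1 ('c'): no match needed
  Position 2 ('e'): no match needed
  Position 3 ('b'): matches sub[1] = 'b'
  Position 4 ('d'): no match needed
  Position 5 ('e'): no match needed
All 2 characters matched => is a subsequence

1


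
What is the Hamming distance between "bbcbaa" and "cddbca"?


Comparing "bbcbaa" and "cddbca" position by position:
  Position 0: 'b' vs 'c' => differ
  Position 1: 'b' vs 'd' => differ
  Position 2: 'c' vs 'd' => differ
  Position 3: 'b' vs 'b' => same
  Position 4: 'a' vs 'c' => differ
  Position 5: 'a' vs 'a' => same
Total differences (Hamming distance): 4

4


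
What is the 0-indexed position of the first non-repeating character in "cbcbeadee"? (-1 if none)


Input: cbcbeadee
Character frequencies:
  'a': 1
  'b': 2
  'c': 2
  'd': 1
  'e': 3
Scanning left to right for freq == 1:
  Position 0 ('c'): freq=2, skip
  Position 1 ('b'): freq=2, skip
  Position 2 ('c'): freq=2, skip
  Position 3 ('b'): freq=2, skip
  Position 4 ('e'): freq=3, skip
  Position 5 ('a'): unique! => answer = 5

5


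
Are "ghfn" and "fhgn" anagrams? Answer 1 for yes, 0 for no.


Strings: "ghfn", "fhgn"
Sorted first:  fghn
Sorted second: fghn
Sorted forms match => anagrams

1


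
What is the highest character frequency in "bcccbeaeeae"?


Input: bcccbeaeeae
Character counts:
  'a': 2
  'b': 2
  'c': 3
  'e': 4
Maximum frequency: 4

4


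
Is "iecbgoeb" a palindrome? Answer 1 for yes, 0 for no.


Input: iecbgoeb
Reversed: beogbcei
  Compare pos 0 ('i') with pos 7 ('b'): MISMATCH
  Compare pos 1 ('e') with pos 6 ('e'): match
  Compare pos 2 ('c') with pos 5 ('o'): MISMATCH
  Compare pos 3 ('b') with pos 4 ('g'): MISMATCH
Result: not a palindrome

0


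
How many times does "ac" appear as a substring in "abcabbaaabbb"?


Searching for "ac" in "abcabbaaabbb"
Scanning each position:
  Position 0: "ab" => no
  Position 1: "bc" => no
  Position 2: "ca" => no
  Position 3: "ab" => no
  Position 4: "bb" => no
  Position 5: "ba" => no
  Position 6: "aa" => no
  Position 7: "aa" => no
  Position 8: "ab" => no
  Position 9: "bb" => no
  Position 10: "bb" => no
Total occurrences: 0

0


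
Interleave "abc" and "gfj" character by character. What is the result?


Interleaving "abc" and "gfj":
  Position 0: 'a' from first, 'g' from second => "ag"
  Position 1: 'b' from first, 'f' from second => "bf"
  Position 2: 'c' from first, 'j' from second => "cj"
Result: agbfcj

agbfcj


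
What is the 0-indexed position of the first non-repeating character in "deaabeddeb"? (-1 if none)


Input: deaabeddeb
Character frequencies:
  'a': 2
  'b': 2
  'd': 3
  'e': 3
Scanning left to right for freq == 1:
  Position 0 ('d'): freq=3, skip
  Position 1 ('e'): freq=3, skip
  Position 2 ('a'): freq=2, skip
  Position 3 ('a'): freq=2, skip
  Position 4 ('b'): freq=2, skip
  Position 5 ('e'): freq=3, skip
  Position 6 ('d'): freq=3, skip
  Position 7 ('d'): freq=3, skip
  Position 8 ('e'): freq=3, skip
  Position 9 ('b'): freq=2, skip
  No unique character found => answer = -1

-1


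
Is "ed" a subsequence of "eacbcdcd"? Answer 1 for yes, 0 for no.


Check if "ed" is a subsequence of "eacbcdcd"
Greedy scan:
  Position 0 ('e'): matches sub[0] = 'e'
  Position 1 ('a'): no match needed
  Position 2 ('c'): no match needed
  Position 3 ('b'): no match needed
  Position 4 ('c'): no match needed
  Position 5 ('d'): matches sub[1] = 'd'
  Position 6 ('c'): no match needed
  Position 7 ('d'): no match needed
All 2 characters matched => is a subsequence

1


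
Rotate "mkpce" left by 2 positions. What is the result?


Input: "mkpce", rotate left by 2
First 2 characters: "mk"
Remaining characters: "pce"
Concatenate remaining + first: "pce" + "mk" = "pcemk"

pcemk


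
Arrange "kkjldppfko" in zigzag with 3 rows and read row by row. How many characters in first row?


Zigzag "kkjldppfko" into 3 rows:
Placing characters:
  'k' => row 0
  'k' => row 1
  'j' => row 2
  'l' => row 1
  'd' => row 0
  'p' => row 1
  'p' => row 2
  'f' => row 1
  'k' => row 0
  'o' => row 1
Rows:
  Row 0: "kdk"
  Row 1: "klpfo"
  Row 2: "jp"
First row length: 3

3


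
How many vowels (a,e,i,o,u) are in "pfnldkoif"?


Input: pfnldkoif
Checking each character:
  'p' at position 0: consonant
  'f' at position 1: consonant
  'n' at position 2: consonant
  'l' at position 3: consonant
  'd' at position 4: consonant
  'k' at position 5: consonant
  'o' at position 6: vowel (running total: 1)
  'i' at position 7: vowel (running total: 2)
  'f' at position 8: consonant
Total vowels: 2

2


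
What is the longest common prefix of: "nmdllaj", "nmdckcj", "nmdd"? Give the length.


Words: nmdllaj, nmdckcj, nmdd
  Position 0: all 'n' => match
  Position 1: all 'm' => match
  Position 2: all 'd' => match
  Position 3: ('l', 'c', 'd') => mismatch, stop
LCP = "nmd" (length 3)

3


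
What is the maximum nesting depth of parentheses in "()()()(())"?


Input: "()()()(())"
Tracking depth:
  Position 0 '(': depth becomes 1
  Position 1 ')': depth becomes 0
  Position 2 '(': depth becomes 1
  Position 3 ')': depth becomes 0
  Position 4 '(': depth becomes 1
  Position 5 ')': depth becomes 0
  Position 6 '(': depth becomes 1
  Position 7 '(': depth becomes 2
  Position 8 ')': depth becomes 1
  Position 9 ')': depth becomes 0
Maximum depth reached: 2

2


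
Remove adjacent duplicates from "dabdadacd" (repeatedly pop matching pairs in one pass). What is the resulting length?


Input: dabdadacd
Stack-based adjacent duplicate removal:
  Read 'd': push. Stack: d
  Read 'a': push. Stack: da
  Read 'b': push. Stack: dab
  Read 'd': push. Stack: dabd
  Read 'a': push. Stack: dabda
  Read 'd': push. Stack: dabdad
  Read 'a': push. Stack: dabdada
  Read 'c': push. Stack: dabdadac
  Read 'd': push. Stack: dabdadacd
Final stack: "dabdadacd" (length 9)

9


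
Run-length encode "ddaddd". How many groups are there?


Input: ddaddd
Scanning for consecutive runs:
  Group 1: 'd' x 2 (positions 0-1)
  Group 2: 'a' x 1 (positions 2-2)
  Group 3: 'd' x 3 (positions 3-5)
Total groups: 3

3


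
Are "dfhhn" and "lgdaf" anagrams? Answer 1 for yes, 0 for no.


Strings: "dfhhn", "lgdaf"
Sorted first:  dfhhn
Sorted second: adfgl
Differ at position 0: 'd' vs 'a' => not anagrams

0


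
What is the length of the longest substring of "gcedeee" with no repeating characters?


Input: "gcedeee"
Sliding window (track last position of each char):
  Position 0 ('g'): window [0,0] length 1 -- new best
  Position 1 ('c'): window [0,1] length 2 -- new best
  Position 2 ('e'): window [0,2] length 3 -- new best
  Position 3 ('d'): window [0,3] length 4 -- new best
  Position 4 ('e'): repeat (last at 2), move window start to 3
  Position 4 ('e'): window [3,4] length 2
  Position 5 ('e'): repeat (last at 4), move window start to 5
  Position 5 ('e'): window [5,5] length 1
  Position 6 ('e'): repeat (last at 5), move window start to 6
  Position 6 ('e'): window [6,6] length 1
Longest substring with no repeats: "gced" with length 4

4


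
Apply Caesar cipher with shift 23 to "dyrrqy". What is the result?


Caesar cipher: shift "dyrrqy" by 23
  'd' (pos 3) + 23 = pos 0 = 'a'
  'y' (pos 24) + 23 = pos 21 = 'v'
  'r' (pos 17) + 23 = pos 14 = 'o'
  'r' (pos 17) + 23 = pos 14 = 'o'
  'q' (pos 16) + 23 = pos 13 = 'n'
  'y' (pos 24) + 23 = pos 21 = 'v'
Result: avoonv

avoonv


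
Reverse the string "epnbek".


Input: epnbek
Reading characters right to left:
  Position 5: 'k'
  Position 4: 'e'
  Position 3: 'b'
  Position 2: 'n'
  Position 1: 'p'
  Position 0: 'e'
Reversed: kebnpe

kebnpe


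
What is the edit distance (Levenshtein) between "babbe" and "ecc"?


Computing edit distance: "babbe" -> "ecc"
DP table:
           e    c    c
      0    1    2    3
  b   1    1    2    3
  a   2    2    2    3
  b   3    3    3    3
  b   4    4    4    4
  e   5    4    5    5
Edit distance = dp[5][3] = 5

5


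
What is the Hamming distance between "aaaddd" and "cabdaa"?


Comparing "aaaddd" and "cabdaa" position by position:
  Position 0: 'a' vs 'c' => differ
  Position 1: 'a' vs 'a' => same
  Position 2: 'a' vs 'b' => differ
  Position 3: 'd' vs 'd' => same
  Position 4: 'd' vs 'a' => differ
  Position 5: 'd' vs 'a' => differ
Total differences (Hamming distance): 4

4


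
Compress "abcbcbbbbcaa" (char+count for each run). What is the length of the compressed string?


Input: abcbcbbbbcaa
Runs:
  'a' x 1 => "a1"
  'b' x 1 => "b1"
  'c' x 1 => "c1"
  'b' x 1 => "b1"
  'c' x 1 => "c1"
  'b' x 4 => "b4"
  'c' x 1 => "c1"
  'a' x 2 => "a2"
Compressed: "a1b1c1b1c1b4c1a2"
Compressed length: 16

16


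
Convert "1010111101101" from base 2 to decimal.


Input: "1010111101101" in base 2
Positional expansion:
  Digit '1' (value 1) x 2^12 = 4096
  Digit '0' (value 0) x 2^11 = 0
  Digit '1' (value 1) x 2^10 = 1024
  Digit '0' (value 0) x 2^9 = 0
  Digit '1' (value 1) x 2^8 = 256
  Digit '1' (value 1) x 2^7 = 128
  Digit '1' (value 1) x 2^6 = 64
  Digit '1' (value 1) x 2^5 = 32
  Digit '0' (value 0) x 2^4 = 0
  Digit '1' (value 1) x 2^3 = 8
  Digit '1' (value 1) x 2^2 = 4
  Digit '0' (value 0) x 2^1 = 0
  Digit '1' (value 1) x 2^0 = 1
Sum = 5613

5613


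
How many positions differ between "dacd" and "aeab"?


Comparing "dacd" and "aeab" position by position:
  Position 0: 'd' vs 'a' => DIFFER
  Position 1: 'a' vs 'e' => DIFFER
  Position 2: 'c' vs 'a' => DIFFER
  Position 3: 'd' vs 'b' => DIFFER
Positions that differ: 4

4


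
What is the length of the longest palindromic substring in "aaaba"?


Input: "aaaba"
Checking substrings for palindromes:
  [0:3] "aaa" (len 3) => palindrome
  [2:5] "aba" (len 3) => palindrome
  [0:2] "aa" (len 2) => palindrome
  [1:3] "aa" (len 2) => palindrome
Longest palindromic substring: "aaa" with length 3

3


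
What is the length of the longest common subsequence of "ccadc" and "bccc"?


LCS of "ccadc" and "bccc"
DP table:
           b    c    c    c
      0    0    0    0    0
  c   0    0    1    1    1
  c   0    0    1    2    2
  a   0    0    1    2    2
  d   0    0    1    2    2
  c   0    0    1    2    3
LCS length = dp[5][4] = 3

3


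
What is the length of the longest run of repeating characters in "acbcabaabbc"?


Input: "acbcabaabbc"
Scanning for longest run:
  Position 1 ('c'): new char, reset run to 1
  Position 2 ('b'): new char, reset run to 1
  Position 3 ('c'): new char, reset run to 1
  Position 4 ('a'): new char, reset run to 1
  Position 5 ('b'): new char, reset run to 1
  Position 6 ('a'): new char, reset run to 1
  Position 7 ('a'): continues run of 'a', length=2
  Position 8 ('b'): new char, reset run to 1
  Position 9 ('b'): continues run of 'b', length=2
  Position 10 ('c'): new char, reset run to 1
Longest run: 'a' with length 2

2


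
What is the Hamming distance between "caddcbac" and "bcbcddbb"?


Comparing "caddcbac" and "bcbcddbb" position by position:
  Position 0: 'c' vs 'b' => differ
  Position 1: 'a' vs 'c' => differ
  Position 2: 'd' vs 'b' => differ
  Position 3: 'd' vs 'c' => differ
  Position 4: 'c' vs 'd' => differ
  Position 5: 'b' vs 'd' => differ
  Position 6: 'a' vs 'b' => differ
  Position 7: 'c' vs 'b' => differ
Total differences (Hamming distance): 8

8


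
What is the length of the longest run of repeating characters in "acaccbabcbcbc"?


Input: "acaccbabcbcbc"
Scanning for longest run:
  Position 1 ('c'): new char, reset run to 1
  Position 2 ('a'): new char, reset run to 1
  Position 3 ('c'): new char, reset run to 1
  Position 4 ('c'): continues run of 'c', length=2
  Position 5 ('b'): new char, reset run to 1
  Position 6 ('a'): new char, reset run to 1
  Position 7 ('b'): new char, reset run to 1
  Position 8 ('c'): new char, reset run to 1
  Position 9 ('b'): new char, reset run to 1
  Position 10 ('c'): new char, reset run to 1
  Position 11 ('b'): new char, reset run to 1
  Position 12 ('c'): new char, reset run to 1
Longest run: 'c' with length 2

2


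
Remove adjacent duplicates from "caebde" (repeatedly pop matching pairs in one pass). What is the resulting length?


Input: caebde
Stack-based adjacent duplicate removal:
  Read 'c': push. Stack: c
  Read 'a': push. Stack: ca
  Read 'e': push. Stack: cae
  Read 'b': push. Stack: caeb
  Read 'd': push. Stack: caebd
  Read 'e': push. Stack: caebde
Final stack: "caebde" (length 6)

6


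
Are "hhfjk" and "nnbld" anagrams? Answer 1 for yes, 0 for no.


Strings: "hhfjk", "nnbld"
Sorted first:  fhhjk
Sorted second: bdlnn
Differ at position 0: 'f' vs 'b' => not anagrams

0


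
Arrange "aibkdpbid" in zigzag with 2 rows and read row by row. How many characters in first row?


Zigzag "aibkdpbid" into 2 rows:
Placing characters:
  'a' => row 0
  'i' => row 1
  'b' => row 0
  'k' => row 1
  'd' => row 0
  'p' => row 1
  'b' => row 0
  'i' => row 1
  'd' => row 0
Rows:
  Row 0: "abdbd"
  Row 1: "ikpi"
First row length: 5

5


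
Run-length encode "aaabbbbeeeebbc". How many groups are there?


Input: aaabbbbeeeebbc
Scanning for consecutive runs:
  Group 1: 'a' x 3 (positions 0-2)
  Group 2: 'b' x 4 (positions 3-6)
  Group 3: 'e' x 4 (positions 7-10)
  Group 4: 'b' x 2 (positions 11-12)
  Group 5: 'c' x 1 (positions 13-13)
Total groups: 5

5


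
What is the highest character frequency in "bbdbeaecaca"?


Input: bbdbeaecaca
Character counts:
  'a': 3
  'b': 3
  'c': 2
  'd': 1
  'e': 2
Maximum frequency: 3

3


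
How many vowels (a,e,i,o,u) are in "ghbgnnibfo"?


Input: ghbgnnibfo
Checking each character:
  'g' at position 0: consonant
  'h' at position 1: consonant
  'b' at position 2: consonant
  'g' at position 3: consonant
  'n' at position 4: consonant
  'n' at position 5: consonant
  'i' at position 6: vowel (running total: 1)
  'b' at position 7: consonant
  'f' at position 8: consonant
  'o' at position 9: vowel (running total: 2)
Total vowels: 2

2


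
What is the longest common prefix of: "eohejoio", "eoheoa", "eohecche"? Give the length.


Words: eohejoio, eoheoa, eohecche
  Position 0: all 'e' => match
  Position 1: all 'o' => match
  Position 2: all 'h' => match
  Position 3: all 'e' => match
  Position 4: ('j', 'o', 'c') => mismatch, stop
LCP = "eohe" (length 4)

4


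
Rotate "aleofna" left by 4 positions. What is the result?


Input: "aleofna", rotate left by 4
First 4 characters: "aleo"
Remaining characters: "fna"
Concatenate remaining + first: "fna" + "aleo" = "fnaaleo"

fnaaleo


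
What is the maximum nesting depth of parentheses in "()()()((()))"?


Input: "()()()((()))"
Tracking depth:
  Position 0 '(': depth becomes 1
  Position 1 ')': depth becomes 0
  Position 2 '(': depth becomes 1
  Position 3 ')': depth becomes 0
  Position 4 '(': depth becomes 1
  Position 5 ')': depth becomes 0
  Position 6 '(': depth becomes 1
  Position 7 '(': depth becomes 2
  Position 8 '(': depth becomes 3
  Position 9 ')': depth becomes 2
  Position 10 ')': depth becomes 1
  Position 11 ')': depth becomes 0
Maximum depth reached: 3

3


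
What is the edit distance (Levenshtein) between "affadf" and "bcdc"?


Computing edit distance: "affadf" -> "bcdc"
DP table:
           b    c    d    c
      0    1    2    3    4
  a   1    1    2    3    4
  f   2    2    2    3    4
  f   3    3    3    3    4
  a   4    4    4    4    4
  d   5    5    5    4    5
  f   6    6    6    5    5
Edit distance = dp[6][4] = 5

5


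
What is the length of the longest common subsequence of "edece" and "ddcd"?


LCS of "edece" and "ddcd"
DP table:
           d    d    c    d
      0    0    0    0    0
  e   0    0    0    0    0
  d   0    1    1    1    1
  e   0    1    1    1    1
  c   0    1    1    2    2
  e   0    1    1    2    2
LCS length = dp[5][4] = 2

2


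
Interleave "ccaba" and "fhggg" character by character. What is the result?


Interleaving "ccaba" and "fhggg":
  Position 0: 'c' from first, 'f' from second => "cf"
  Position 1: 'c' from first, 'h' from second => "ch"
  Position 2: 'a' from first, 'g' from second => "ag"
  Position 3: 'b' from first, 'g' from second => "bg"
  Position 4: 'a' from first, 'g' from second => "ag"
Result: cfchagbgag

cfchagbgag


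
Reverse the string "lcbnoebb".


Input: lcbnoebb
Reading characters right to left:
  Position 7: 'b'
  Position 6: 'b'
  Position 5: 'e'
  Position 4: 'o'
  Position 3: 'n'
  Position 2: 'b'
  Position 1: 'c'
  Position 0: 'l'
Reversed: bbeonbcl

bbeonbcl


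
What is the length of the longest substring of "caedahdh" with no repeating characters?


Input: "caedahdh"
Sliding window (track last position of each char):
  Position 0 ('c'): window [0,0] length 1 -- new best
  Position 1 ('a'): window [0,1] length 2 -- new best
  Position 2 ('e'): window [0,2] length 3 -- new best
  Position 3 ('d'): window [0,3] length 4 -- new best
  Position 4 ('a'): repeat (last at 1), move window start to 2
  Position 4 ('a'): window [2,4] length 3
  Position 5 ('h'): window [2,5] length 4
  Position 6 ('d'): repeat (last at 3), move window start to 4
  Position 6 ('d'): window [4,6] length 3
  Position 7 ('h'): repeat (last at 5), move window start to 6
  Position 7 ('h'): window [6,7] length 2
Longest substring with no repeats: "caed" with length 4

4


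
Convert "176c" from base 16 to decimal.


Input: "176c" in base 16
Positional expansion:
  Digit '1' (value 1) x 16^3 = 4096
  Digit '7' (value 7) x 16^2 = 1792
  Digit '6' (value 6) x 16^1 = 96
  Digit 'c' (value 12) x 16^0 = 12
Sum = 5996

5996


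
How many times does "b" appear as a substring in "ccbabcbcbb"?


Searching for "b" in "ccbabcbcbb"
Scanning each position:
  Position 0: "c" => no
  Position 1: "c" => no
  Position 2: "b" => MATCH
  Position 3: "a" => no
  Position 4: "b" => MATCH
  Position 5: "c" => no
  Position 6: "b" => MATCH
  Position 7: "c" => no
  Position 8: "b" => MATCH
  Position 9: "b" => MATCH
Total occurrences: 5

5


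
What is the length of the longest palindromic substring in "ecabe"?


Input: "ecabe"
Checking substrings for palindromes:
  No multi-char palindromic substrings found
Longest palindromic substring: "e" with length 1

1


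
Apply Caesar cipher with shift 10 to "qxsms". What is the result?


Caesar cipher: shift "qxsms" by 10
  'q' (pos 16) + 10 = pos 0 = 'a'
  'x' (pos 23) + 10 = pos 7 = 'h'
  's' (pos 18) + 10 = pos 2 = 'c'
  'm' (pos 12) + 10 = pos 22 = 'w'
  's' (pos 18) + 10 = pos 2 = 'c'
Result: ahcwc

ahcwc


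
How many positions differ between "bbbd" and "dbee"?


Comparing "bbbd" and "dbee" position by position:
  Position 0: 'b' vs 'd' => DIFFER
  Position 1: 'b' vs 'b' => same
  Position 2: 'b' vs 'e' => DIFFER
  Position 3: 'd' vs 'e' => DIFFER
Positions that differ: 3

3


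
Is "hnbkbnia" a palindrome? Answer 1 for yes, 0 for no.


Input: hnbkbnia
Reversed: ainbkbnh
  Compare pos 0 ('h') with pos 7 ('a'): MISMATCH
  Compare pos 1 ('n') with pos 6 ('i'): MISMATCH
  Compare pos 2 ('b') with pos 5 ('n'): MISMATCH
  Compare pos 3 ('k') with pos 4 ('b'): MISMATCH
Result: not a palindrome

0


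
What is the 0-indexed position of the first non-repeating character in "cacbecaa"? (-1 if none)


Input: cacbecaa
Character frequencies:
  'a': 3
  'b': 1
  'c': 3
  'e': 1
Scanning left to right for freq == 1:
  Position 0 ('c'): freq=3, skip
  Position 1 ('a'): freq=3, skip
  Position 2 ('c'): freq=3, skip
  Position 3 ('b'): unique! => answer = 3

3


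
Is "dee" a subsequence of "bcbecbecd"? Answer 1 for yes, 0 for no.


Check if "dee" is a subsequence of "bcbecbecd"
Greedy scan:
  Position 0 ('b'): no match needed
  Position 1 ('c'): no match needed
  Position 2 ('b'): no match needed
  Position 3 ('e'): no match needed
  Position 4 ('c'): no match needed
  Position 5 ('b'): no match needed
  Position 6 ('e'): no match needed
  Position 7 ('c'): no match needed
  Position 8 ('d'): matches sub[0] = 'd'
Only matched 1/3 characters => not a subsequence

0


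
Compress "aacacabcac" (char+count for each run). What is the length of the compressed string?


Input: aacacabcac
Runs:
  'a' x 2 => "a2"
  'c' x 1 => "c1"
  'a' x 1 => "a1"
  'c' x 1 => "c1"
  'a' x 1 => "a1"
  'b' x 1 => "b1"
  'c' x 1 => "c1"
  'a' x 1 => "a1"
  'c' x 1 => "c1"
Compressed: "a2c1a1c1a1b1c1a1c1"
Compressed length: 18

18


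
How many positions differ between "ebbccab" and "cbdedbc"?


Comparing "ebbccab" and "cbdedbc" position by position:
  Position 0: 'e' vs 'c' => DIFFER
  Position 1: 'b' vs 'b' => same
  Position 2: 'b' vs 'd' => DIFFER
  Position 3: 'c' vs 'e' => DIFFER
  Position 4: 'c' vs 'd' => DIFFER
  Position 5: 'a' vs 'b' => DIFFER
  Position 6: 'b' vs 'c' => DIFFER
Positions that differ: 6

6


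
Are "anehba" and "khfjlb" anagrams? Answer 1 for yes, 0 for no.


Strings: "anehba", "khfjlb"
Sorted first:  aabehn
Sorted second: bfhjkl
Differ at position 0: 'a' vs 'b' => not anagrams

0


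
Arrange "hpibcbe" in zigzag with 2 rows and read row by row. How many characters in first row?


Zigzag "hpibcbe" into 2 rows:
Placing characters:
  'h' => row 0
  'p' => row 1
  'i' => row 0
  'b' => row 1
  'c' => row 0
  'b' => row 1
  'e' => row 0
Rows:
  Row 0: "hice"
  Row 1: "pbb"
First row length: 4

4


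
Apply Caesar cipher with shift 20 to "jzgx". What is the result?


Caesar cipher: shift "jzgx" by 20
  'j' (pos 9) + 20 = pos 3 = 'd'
  'z' (pos 25) + 20 = pos 19 = 't'
  'g' (pos 6) + 20 = pos 0 = 'a'
  'x' (pos 23) + 20 = pos 17 = 'r'
Result: dtar

dtar


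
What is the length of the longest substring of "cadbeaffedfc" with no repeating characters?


Input: "cadbeaffedfc"
Sliding window (track last position of each char):
  Position 0 ('c'): window [0,0] length 1 -- new best
  Position 1 ('a'): window [0,1] length 2 -- new best
  Position 2 ('d'): window [0,2] length 3 -- new best
  Position 3 ('b'): window [0,3] length 4 -- new best
  Position 4 ('e'): window [0,4] length 5 -- new best
  Position 5 ('a'): repeat (last at 1), move window start to 2
  Position 5 ('a'): window [2,5] length 4
  Position 6 ('f'): window [2,6] length 5
  Position 7 ('f'): repeat (last at 6), move window start to 7
  Position 7 ('f'): window [7,7] length 1
  Position 8 ('e'): window [7,8] length 2
  Position 9 ('d'): window [7,9] length 3
  Position 10 ('f'): repeat (last at 7), move window start to 8
  Position 10 ('f'): window [8,10] length 3
  Position 11 ('c'): window [8,11] length 4
Longest substring with no repeats: "cadbe" with length 5

5


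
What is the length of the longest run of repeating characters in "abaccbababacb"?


Input: "abaccbababacb"
Scanning for longest run:
  Position 1 ('b'): new char, reset run to 1
  Position 2 ('a'): new char, reset run to 1
  Position 3 ('c'): new char, reset run to 1
  Position 4 ('c'): continues run of 'c', length=2
  Position 5 ('b'): new char, reset run to 1
  Position 6 ('a'): new char, reset run to 1
  Position 7 ('b'): new char, reset run to 1
  Position 8 ('a'): new char, reset run to 1
  Position 9 ('b'): new char, reset run to 1
  Position 10 ('a'): new char, reset run to 1
  Position 11 ('c'): new char, reset run to 1
  Position 12 ('b'): new char, reset run to 1
Longest run: 'c' with length 2

2


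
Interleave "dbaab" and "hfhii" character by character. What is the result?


Interleaving "dbaab" and "hfhii":
  Position 0: 'd' from first, 'h' from second => "dh"
  Position 1: 'b' from first, 'f' from second => "bf"
  Position 2: 'a' from first, 'h' from second => "ah"
  Position 3: 'a' from first, 'i' from second => "ai"
  Position 4: 'b' from first, 'i' from second => "bi"
Result: dhbfahaibi

dhbfahaibi


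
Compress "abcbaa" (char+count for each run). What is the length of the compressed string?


Input: abcbaa
Runs:
  'a' x 1 => "a1"
  'b' x 1 => "b1"
  'c' x 1 => "c1"
  'b' x 1 => "b1"
  'a' x 2 => "a2"
Compressed: "a1b1c1b1a2"
Compressed length: 10

10


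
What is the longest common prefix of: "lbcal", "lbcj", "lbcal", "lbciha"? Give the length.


Words: lbcal, lbcj, lbcal, lbciha
  Position 0: all 'l' => match
  Position 1: all 'b' => match
  Position 2: all 'c' => match
  Position 3: ('a', 'j', 'a', 'i') => mismatch, stop
LCP = "lbc" (length 3)

3


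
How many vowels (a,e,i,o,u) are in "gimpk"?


Input: gimpk
Checking each character:
  'g' at position 0: consonant
  'i' at position 1: vowel (running total: 1)
  'm' at position 2: consonant
  'p' at position 3: consonant
  'k' at position 4: consonant
Total vowels: 1

1


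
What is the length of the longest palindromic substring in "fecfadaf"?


Input: "fecfadaf"
Checking substrings for palindromes:
  [3:8] "fadaf" (len 5) => palindrome
  [4:7] "ada" (len 3) => palindrome
Longest palindromic substring: "fadaf" with length 5

5


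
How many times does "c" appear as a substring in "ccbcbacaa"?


Searching for "c" in "ccbcbacaa"
Scanning each position:
  Position 0: "c" => MATCH
  Position 1: "c" => MATCH
  Position 2: "b" => no
  Position 3: "c" => MATCH
  Position 4: "b" => no
  Position 5: "a" => no
  Position 6: "c" => MATCH
  Position 7: "a" => no
  Position 8: "a" => no
Total occurrences: 4

4


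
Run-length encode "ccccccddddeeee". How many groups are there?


Input: ccccccddddeeee
Scanning for consecutive runs:
  Group 1: 'c' x 6 (positions 0-5)
  Group 2: 'd' x 4 (positions 6-9)
  Group 3: 'e' x 4 (positions 10-13)
Total groups: 3

3


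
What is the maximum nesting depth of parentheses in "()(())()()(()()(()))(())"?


Input: "()(())()()(()()(()))(())"
Tracking depth:
  Position 0 '(': depth becomes 1
  Position 1 ')': depth becomes 0
  Position 2 '(': depth becomes 1
  Position 3 '(': depth becomes 2
  Position 4 ')': depth becomes 1
  Position 5 ')': depth becomes 0
  Position 6 '(': depth becomes 1
  Position 7 ')': depth becomes 0
  Position 8 '(': depth becomes 1
  Position 9 ')': depth becomes 0
  Position 10 '(': depth becomes 1
  Position 11 '(': depth becomes 2
  Position 12 ')': depth becomes 1
  Position 13 '(': depth becomes 2
  Position 14 ')': depth becomes 1
  Position 15 '(': depth becomes 2
  Position 16 '(': depth becomes 3
  Position 17 ')': depth becomes 2
  Position 18 ')': depth becomes 1
  Position 19 ')': depth becomes 0
  Position 20 '(': depth becomes 1
  Position 21 '(': depth becomes 2
  Position 22 ')': depth becomes 1
  Position 23 ')': depth becomes 0
Maximum depth reached: 3

3


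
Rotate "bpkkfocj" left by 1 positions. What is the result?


Input: "bpkkfocj", rotate left by 1
First 1 characters: "b"
Remaining characters: "pkkfocj"
Concatenate remaining + first: "pkkfocj" + "b" = "pkkfocjb"

pkkfocjb


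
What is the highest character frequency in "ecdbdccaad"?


Input: ecdbdccaad
Character counts:
  'a': 2
  'b': 1
  'c': 3
  'd': 3
  'e': 1
Maximum frequency: 3

3


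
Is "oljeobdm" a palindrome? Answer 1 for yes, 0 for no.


Input: oljeobdm
Reversed: mdboejlo
  Compare pos 0 ('o') with pos 7 ('m'): MISMATCH
  Compare pos 1 ('l') with pos 6 ('d'): MISMATCH
  Compare pos 2 ('j') with pos 5 ('b'): MISMATCH
  Compare pos 3 ('e') with pos 4 ('o'): MISMATCH
Result: not a palindrome

0


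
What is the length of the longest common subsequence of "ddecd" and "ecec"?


LCS of "ddecd" and "ecec"
DP table:
           e    c    e    c
      0    0    0    0    0
  d   0    0    0    0    0
  d   0    0    0    0    0
  e   0    1    1    1    1
  c   0    1    2    2    2
  d   0    1    2    2    2
LCS length = dp[5][4] = 2

2


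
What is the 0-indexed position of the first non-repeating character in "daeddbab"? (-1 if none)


Input: daeddbab
Character frequencies:
  'a': 2
  'b': 2
  'd': 3
  'e': 1
Scanning left to right for freq == 1:
  Position 0 ('d'): freq=3, skip
  Position 1 ('a'): freq=2, skip
  Position 2 ('e'): unique! => answer = 2

2


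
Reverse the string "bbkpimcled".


Input: bbkpimcled
Reading characters right to left:
  Position 9: 'd'
  Position 8: 'e'
  Position 7: 'l'
  Position 6: 'c'
  Position 5: 'm'
  Position 4: 'i'
  Position 3: 'p'
  Position 2: 'k'
  Position 1: 'b'
  Position 0: 'b'
Reversed: delcmipkbb

delcmipkbb


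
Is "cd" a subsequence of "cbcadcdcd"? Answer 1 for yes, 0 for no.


Check if "cd" is a subsequence of "cbcadcdcd"
Greedy scan:
  Position 0 ('c'): matches sub[0] = 'c'
  Position 1 ('b'): no match needed
  Position 2 ('c'): no match needed
  Position 3 ('a'): no match needed
  Position 4 ('d'): matches sub[1] = 'd'
  Position 5 ('c'): no match needed
  Position 6 ('d'): no match needed
  Position 7 ('c'): no match needed
  Position 8 ('d'): no match needed
All 2 characters matched => is a subsequence

1


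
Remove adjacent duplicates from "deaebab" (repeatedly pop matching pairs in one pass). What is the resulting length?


Input: deaebab
Stack-based adjacent duplicate removal:
  Read 'd': push. Stack: d
  Read 'e': push. Stack: de
  Read 'a': push. Stack: dea
  Read 'e': push. Stack: deae
  Read 'b': push. Stack: deaeb
  Read 'a': push. Stack: deaeba
  Read 'b': push. Stack: deaebab
Final stack: "deaebab" (length 7)

7


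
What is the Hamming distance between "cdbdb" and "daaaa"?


Comparing "cdbdb" and "daaaa" position by position:
  Position 0: 'c' vs 'd' => differ
  Position 1: 'd' vs 'a' => differ
  Position 2: 'b' vs 'a' => differ
  Position 3: 'd' vs 'a' => differ
  Position 4: 'b' vs 'a' => differ
Total differences (Hamming distance): 5

5


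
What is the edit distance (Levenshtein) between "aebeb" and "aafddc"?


Computing edit distance: "aebeb" -> "aafddc"
DP table:
           a    a    f    d    d    c
      0    1    2    3    4    5    6
  a   1    0    1    2    3    4    5
  e   2    1    1    2    3    4    5
  b   3    2    2    2    3    4    5
  e   4    3    3    3    3    4    5
  b   5    4    4    4    4    4    5
Edit distance = dp[5][6] = 5

5


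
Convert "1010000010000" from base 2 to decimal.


Input: "1010000010000" in base 2
Positional expansion:
  Digit '1' (value 1) x 2^12 = 4096
  Digit '0' (value 0) x 2^11 = 0
  Digit '1' (value 1) x 2^10 = 1024
  Digit '0' (value 0) x 2^9 = 0
  Digit '0' (value 0) x 2^8 = 0
  Digit '0' (value 0) x 2^7 = 0
  Digit '0' (value 0) x 2^6 = 0
  Digit '0' (value 0) x 2^5 = 0
  Digit '1' (value 1) x 2^4 = 16
  Digit '0' (value 0) x 2^3 = 0
  Digit '0' (value 0) x 2^2 = 0
  Digit '0' (value 0) x 2^1 = 0
  Digit '0' (value 0) x 2^0 = 0
Sum = 5136

5136


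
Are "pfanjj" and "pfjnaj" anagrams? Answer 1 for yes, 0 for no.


Strings: "pfanjj", "pfjnaj"
Sorted first:  afjjnp
Sorted second: afjjnp
Sorted forms match => anagrams

1


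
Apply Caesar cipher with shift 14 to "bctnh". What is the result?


Caesar cipher: shift "bctnh" by 14
  'b' (pos 1) + 14 = pos 15 = 'p'
  'c' (pos 2) + 14 = pos 16 = 'q'
  't' (pos 19) + 14 = pos 7 = 'h'
  'n' (pos 13) + 14 = pos 1 = 'b'
  'h' (pos 7) + 14 = pos 21 = 'v'
Result: pqhbv

pqhbv


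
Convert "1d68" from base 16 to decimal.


Input: "1d68" in base 16
Positional expansion:
  Digit '1' (value 1) x 16^3 = 4096
  Digit 'd' (value 13) x 16^2 = 3328
  Digit '6' (value 6) x 16^1 = 96
  Digit '8' (value 8) x 16^0 = 8
Sum = 7528

7528


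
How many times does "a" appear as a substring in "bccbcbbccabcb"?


Searching for "a" in "bccbcbbccabcb"
Scanning each position:
  Position 0: "b" => no
  Position 1: "c" => no
  Position 2: "c" => no
  Position 3: "b" => no
  Position 4: "c" => no
  Position 5: "b" => no
  Position 6: "b" => no
  Position 7: "c" => no
  Position 8: "c" => no
  Position 9: "a" => MATCH
  Position 10: "b" => no
  Position 11: "c" => no
  Position 12: "b" => no
Total occurrences: 1

1


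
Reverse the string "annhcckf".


Input: annhcckf
Reading characters right to left:
  Position 7: 'f'
  Position 6: 'k'
  Position 5: 'c'
  Position 4: 'c'
  Position 3: 'h'
  Position 2: 'n'
  Position 1: 'n'
  Position 0: 'a'
Reversed: fkcchnna

fkcchnna


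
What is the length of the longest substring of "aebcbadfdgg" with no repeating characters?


Input: "aebcbadfdgg"
Sliding window (track last position of each char):
  Position 0 ('a'): window [0,0] length 1 -- new best
  Position 1 ('e'): window [0,1] length 2 -- new best
  Position 2 ('b'): window [0,2] length 3 -- new best
  Position 3 ('c'): window [0,3] length 4 -- new best
  Position 4 ('b'): repeat (last at 2), move window start to 3
  Position 4 ('b'): window [3,4] length 2
  Position 5 ('a'): window [3,5] length 3
  Position 6 ('d'): window [3,6] length 4
  Position 7 ('f'): window [3,7] length 5 -- new best
  Position 8 ('d'): repeat (last at 6), move window start to 7
  Position 8 ('d'): window [7,8] length 2
  Position 9 ('g'): window [7,9] length 3
  Position 10 ('g'): repeat (last at 9), move window start to 10
  Position 10 ('g'): window [10,10] length 1
Longest substring with no repeats: "cbadf" with length 5

5


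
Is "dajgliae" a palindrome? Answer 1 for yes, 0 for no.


Input: dajgliae
Reversed: eailgjad
  Compare pos 0 ('d') with pos 7 ('e'): MISMATCH
  Compare pos 1 ('a') with pos 6 ('a'): match
  Compare pos 2 ('j') with pos 5 ('i'): MISMATCH
  Compare pos 3 ('g') with pos 4 ('l'): MISMATCH
Result: not a palindrome

0


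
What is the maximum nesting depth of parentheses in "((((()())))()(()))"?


Input: "((((()())))()(()))"
Tracking depth:
  Position 0 '(': depth becomes 1
  Position 1 '(': depth becomes 2
  Position 2 '(': depth becomes 3
  Position 3 '(': depth becomes 4
  Position 4 '(': depth becomes 5
  Position 5 ')': depth becomes 4
  Position 6 '(': depth becomes 5
  Position 7 ')': depth becomes 4
  Position 8 ')': depth becomes 3
  Position 9 ')': depth becomes 2
  Position 10 ')': depth becomes 1
  Position 11 '(': depth becomes 2
  Position 12 ')': depth becomes 1
  Position 13 '(': depth becomes 2
  Position 14 '(': depth becomes 3
  Position 15 ')': depth becomes 2
  Position 16 ')': depth becomes 1
  Position 17 ')': depth becomes 0
Maximum depth reached: 5

5


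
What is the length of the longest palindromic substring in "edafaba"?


Input: "edafaba"
Checking substrings for palindromes:
  [2:5] "afa" (len 3) => palindrome
  [4:7] "aba" (len 3) => palindrome
Longest palindromic substring: "afa" with length 3

3


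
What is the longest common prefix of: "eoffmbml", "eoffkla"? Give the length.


Words: eoffmbml, eoffkla
  Position 0: all 'e' => match
  Position 1: all 'o' => match
  Position 2: all 'f' => match
  Position 3: all 'f' => match
  Position 4: ('m', 'k') => mismatch, stop
LCP = "eoff" (length 4)

4


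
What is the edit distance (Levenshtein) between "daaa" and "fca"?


Computing edit distance: "daaa" -> "fca"
DP table:
           f    c    a
      0    1    2    3
  d   1    1    2    3
  a   2    2    2    2
  a   3    3    3    2
  a   4    4    4    3
Edit distance = dp[4][3] = 3

3


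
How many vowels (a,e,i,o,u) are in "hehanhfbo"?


Input: hehanhfbo
Checking each character:
  'h' at position 0: consonant
  'e' at position 1: vowel (running total: 1)
  'h' at position 2: consonant
  'a' at position 3: vowel (running total: 2)
  'n' at position 4: consonant
  'h' at position 5: consonant
  'f' at position 6: consonant
  'b' at position 7: consonant
  'o' at position 8: vowel (running total: 3)
Total vowels: 3

3


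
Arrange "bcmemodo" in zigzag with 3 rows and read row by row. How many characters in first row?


Zigzag "bcmemodo" into 3 rows:
Placing characters:
  'b' => row 0
  'c' => row 1
  'm' => row 2
  'e' => row 1
  'm' => row 0
  'o' => row 1
  'd' => row 2
  'o' => row 1
Rows:
  Row 0: "bm"
  Row 1: "ceoo"
  Row 2: "md"
First row length: 2

2
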